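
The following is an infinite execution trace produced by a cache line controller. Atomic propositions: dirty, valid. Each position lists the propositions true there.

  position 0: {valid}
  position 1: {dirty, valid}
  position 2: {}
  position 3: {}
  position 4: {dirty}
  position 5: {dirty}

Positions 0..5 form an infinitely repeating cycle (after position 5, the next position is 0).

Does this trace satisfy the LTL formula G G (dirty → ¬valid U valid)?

Satisfied

G (dirty → ¬valid U valid) holds at every position 0..5, and those are all positions ever visited, so G G (dirty → ¬valid U valid) holds.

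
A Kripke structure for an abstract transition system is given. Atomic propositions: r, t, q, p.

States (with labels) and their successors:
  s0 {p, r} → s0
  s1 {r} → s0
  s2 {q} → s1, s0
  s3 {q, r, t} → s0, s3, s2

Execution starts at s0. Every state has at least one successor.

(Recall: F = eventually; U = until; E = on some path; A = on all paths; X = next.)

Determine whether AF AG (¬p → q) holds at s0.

Satisfied

States satisfying AG (¬p → q): {s0}.
States satisfying AF AG (¬p → q): {s0, s1, s2}.
s0 ∈ Sat(AF AG (¬p → q)).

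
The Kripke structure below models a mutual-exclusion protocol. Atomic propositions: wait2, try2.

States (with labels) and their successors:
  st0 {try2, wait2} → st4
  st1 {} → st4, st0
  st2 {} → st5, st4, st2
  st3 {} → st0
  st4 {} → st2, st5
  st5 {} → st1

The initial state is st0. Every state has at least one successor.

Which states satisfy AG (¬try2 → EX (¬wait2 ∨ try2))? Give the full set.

{st0, st1, st2, st3, st4, st5}

States satisfying ¬try2 → EX (¬wait2 ∨ try2): {st0, st1, st2, st3, st4, st5}.
States satisfying AG (¬try2 → EX (¬wait2 ∨ try2)): {st0, st1, st2, st3, st4, st5}.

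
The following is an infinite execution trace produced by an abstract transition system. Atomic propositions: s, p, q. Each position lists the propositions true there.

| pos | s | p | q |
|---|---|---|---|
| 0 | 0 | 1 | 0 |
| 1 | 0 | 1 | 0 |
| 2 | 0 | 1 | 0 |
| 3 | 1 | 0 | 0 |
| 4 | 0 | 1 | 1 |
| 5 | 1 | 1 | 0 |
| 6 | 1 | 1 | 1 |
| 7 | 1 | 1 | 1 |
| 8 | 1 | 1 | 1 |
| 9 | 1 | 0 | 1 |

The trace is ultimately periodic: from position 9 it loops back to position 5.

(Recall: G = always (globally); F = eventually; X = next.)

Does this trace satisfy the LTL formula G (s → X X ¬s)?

No

s → X X ¬s must hold at every position from 0 onward. It fails at position 3, so G (s → X X ¬s) is false.
Positions where s holds: 3, 5, 6, 7, 8, 9.
Check X X ¬s at each: 3→fails, 5→fails, 6→fails, 7→fails, 8→fails, 9→fails.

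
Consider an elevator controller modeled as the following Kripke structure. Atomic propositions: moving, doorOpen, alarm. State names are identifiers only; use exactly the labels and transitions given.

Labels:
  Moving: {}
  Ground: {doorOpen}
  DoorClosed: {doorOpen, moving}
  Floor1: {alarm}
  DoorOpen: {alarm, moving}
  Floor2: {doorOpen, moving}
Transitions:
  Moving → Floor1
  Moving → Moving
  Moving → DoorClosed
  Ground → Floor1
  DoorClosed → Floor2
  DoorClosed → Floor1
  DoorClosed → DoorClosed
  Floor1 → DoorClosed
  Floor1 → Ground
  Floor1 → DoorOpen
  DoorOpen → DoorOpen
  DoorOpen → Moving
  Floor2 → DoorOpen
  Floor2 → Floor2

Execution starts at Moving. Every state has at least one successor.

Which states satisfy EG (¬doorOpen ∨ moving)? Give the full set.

{Moving, DoorClosed, Floor1, DoorOpen, Floor2}

States satisfying ¬doorOpen ∨ moving: {Moving, DoorClosed, Floor1, DoorOpen, Floor2}.
States satisfying EG (¬doorOpen ∨ moving): {Moving, DoorClosed, Floor1, DoorOpen, Floor2}.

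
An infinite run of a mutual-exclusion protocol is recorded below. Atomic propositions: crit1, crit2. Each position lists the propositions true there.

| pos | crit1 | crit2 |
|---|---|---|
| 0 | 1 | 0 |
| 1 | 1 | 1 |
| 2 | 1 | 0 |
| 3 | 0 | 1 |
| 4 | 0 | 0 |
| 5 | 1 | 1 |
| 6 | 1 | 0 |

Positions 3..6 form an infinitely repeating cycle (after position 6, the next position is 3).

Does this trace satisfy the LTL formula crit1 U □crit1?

No

Walking from position 0: at position 3, □crit1 has not yet held and crit1 fails, so crit1 U □crit1 is false.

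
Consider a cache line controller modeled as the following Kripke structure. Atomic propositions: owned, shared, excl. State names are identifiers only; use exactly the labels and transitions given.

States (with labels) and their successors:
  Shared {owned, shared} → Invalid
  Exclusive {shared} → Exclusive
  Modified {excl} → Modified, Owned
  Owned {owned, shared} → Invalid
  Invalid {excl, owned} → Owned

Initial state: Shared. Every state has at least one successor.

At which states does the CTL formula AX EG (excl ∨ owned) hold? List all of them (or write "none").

States satisfying EG (excl ∨ owned): {Shared, Modified, Owned, Invalid}.
States satisfying AX EG (excl ∨ owned): {Shared, Modified, Owned, Invalid}.

{Shared, Modified, Owned, Invalid}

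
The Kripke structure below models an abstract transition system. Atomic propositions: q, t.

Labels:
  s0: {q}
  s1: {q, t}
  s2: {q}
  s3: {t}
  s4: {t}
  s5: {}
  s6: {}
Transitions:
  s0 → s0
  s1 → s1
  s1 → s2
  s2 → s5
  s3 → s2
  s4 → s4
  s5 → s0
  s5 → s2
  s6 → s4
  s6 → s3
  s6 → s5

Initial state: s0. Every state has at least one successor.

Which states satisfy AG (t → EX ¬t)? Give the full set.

{s0, s1, s2, s3, s5}

States satisfying t → EX ¬t: {s0, s1, s2, s3, s5, s6}.
States satisfying AG (t → EX ¬t): {s0, s1, s2, s3, s5}.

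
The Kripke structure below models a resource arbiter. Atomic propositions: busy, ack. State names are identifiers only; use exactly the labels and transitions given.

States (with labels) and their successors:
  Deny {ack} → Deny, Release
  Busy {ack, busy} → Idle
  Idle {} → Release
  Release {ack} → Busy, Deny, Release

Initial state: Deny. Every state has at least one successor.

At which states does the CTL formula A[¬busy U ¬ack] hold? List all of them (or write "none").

States satisfying ¬busy: {Deny, Idle, Release}.
States satisfying ¬ack: {Idle}.
States satisfying A[¬busy U ¬ack]: {Idle}.

{Idle}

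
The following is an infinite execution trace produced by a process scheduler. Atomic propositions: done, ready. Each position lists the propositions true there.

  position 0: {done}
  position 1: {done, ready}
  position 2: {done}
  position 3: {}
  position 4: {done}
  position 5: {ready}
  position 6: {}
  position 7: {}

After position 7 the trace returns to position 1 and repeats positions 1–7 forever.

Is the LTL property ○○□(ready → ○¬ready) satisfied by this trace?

The position after 0 is 1; ○□(ready → ○¬ready) is true there.

Yes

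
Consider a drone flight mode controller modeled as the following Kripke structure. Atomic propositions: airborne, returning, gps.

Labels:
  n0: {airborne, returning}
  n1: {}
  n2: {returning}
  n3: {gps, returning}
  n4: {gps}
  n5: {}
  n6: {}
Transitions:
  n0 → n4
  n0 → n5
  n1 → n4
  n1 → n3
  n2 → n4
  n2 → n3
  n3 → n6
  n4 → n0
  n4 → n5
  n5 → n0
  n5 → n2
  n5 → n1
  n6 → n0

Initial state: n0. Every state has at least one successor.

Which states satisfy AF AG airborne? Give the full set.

none

States satisfying AG airborne: ∅.
States satisfying AF AG airborne: ∅.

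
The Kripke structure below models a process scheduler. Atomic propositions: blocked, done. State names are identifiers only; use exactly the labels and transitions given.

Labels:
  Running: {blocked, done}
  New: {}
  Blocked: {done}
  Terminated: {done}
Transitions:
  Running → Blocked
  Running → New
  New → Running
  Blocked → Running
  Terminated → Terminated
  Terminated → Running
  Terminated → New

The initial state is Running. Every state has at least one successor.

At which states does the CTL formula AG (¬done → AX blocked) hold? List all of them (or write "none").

States satisfying ¬done → AX blocked: {Running, New, Blocked, Terminated}.
States satisfying AG (¬done → AX blocked): {Running, New, Blocked, Terminated}.

{Running, New, Blocked, Terminated}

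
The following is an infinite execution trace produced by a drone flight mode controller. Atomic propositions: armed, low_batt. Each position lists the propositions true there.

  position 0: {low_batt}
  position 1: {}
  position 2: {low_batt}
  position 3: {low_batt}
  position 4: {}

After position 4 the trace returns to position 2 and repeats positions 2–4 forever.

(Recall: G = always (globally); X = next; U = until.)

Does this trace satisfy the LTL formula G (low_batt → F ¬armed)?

Holds

low_batt → F ¬armed holds at every position 0..4, and those are all positions ever visited, so G (low_batt → F ¬armed) holds.
Positions where low_batt holds: 0, 2, 3.
Check F ¬armed at each: 0→ok, 2→ok, 3→ok.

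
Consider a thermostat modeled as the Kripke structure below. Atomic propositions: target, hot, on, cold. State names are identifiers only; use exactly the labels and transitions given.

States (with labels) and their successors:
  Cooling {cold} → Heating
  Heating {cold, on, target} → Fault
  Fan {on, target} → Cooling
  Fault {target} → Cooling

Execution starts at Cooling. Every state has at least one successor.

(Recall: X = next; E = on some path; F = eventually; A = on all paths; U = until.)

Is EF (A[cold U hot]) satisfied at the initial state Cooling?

No

States satisfying A[cold U hot]: ∅.
States satisfying EF (A[cold U hot]): ∅.
No suitable path/successor from Cooling witnesses the formula.
Cooling ∉ Sat(EF (A[cold U hot])).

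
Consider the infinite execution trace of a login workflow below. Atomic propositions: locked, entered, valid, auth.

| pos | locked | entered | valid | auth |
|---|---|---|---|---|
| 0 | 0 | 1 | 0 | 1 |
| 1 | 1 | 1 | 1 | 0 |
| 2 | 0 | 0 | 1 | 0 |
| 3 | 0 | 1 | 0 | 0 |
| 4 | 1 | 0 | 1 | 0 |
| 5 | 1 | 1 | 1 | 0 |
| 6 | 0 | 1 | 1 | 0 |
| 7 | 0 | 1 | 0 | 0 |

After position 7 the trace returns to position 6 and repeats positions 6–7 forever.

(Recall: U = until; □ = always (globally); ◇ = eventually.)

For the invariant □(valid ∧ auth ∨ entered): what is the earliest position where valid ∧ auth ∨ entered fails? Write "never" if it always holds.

Check valid ∧ auth ∨ entered at each position in order: 0 ✓, 1 ✓.
At position 2 the labels are {valid}, so valid ∧ auth ∨ entered is false there. This is the first violation.

2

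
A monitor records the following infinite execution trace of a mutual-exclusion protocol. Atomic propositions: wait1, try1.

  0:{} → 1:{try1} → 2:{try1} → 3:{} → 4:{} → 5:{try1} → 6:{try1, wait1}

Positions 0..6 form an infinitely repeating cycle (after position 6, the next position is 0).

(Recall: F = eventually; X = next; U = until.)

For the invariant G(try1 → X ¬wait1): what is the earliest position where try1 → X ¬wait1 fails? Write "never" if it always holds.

Check try1 → X ¬wait1 at each position in order: 0 ✓, 1 ✓, 2 ✓, 3 ✓, 4 ✓.
At position 5 the labels are {try1} and the next position 6 has {try1, wait1}, so try1 → X ¬wait1 is false there. This is the first violation.

5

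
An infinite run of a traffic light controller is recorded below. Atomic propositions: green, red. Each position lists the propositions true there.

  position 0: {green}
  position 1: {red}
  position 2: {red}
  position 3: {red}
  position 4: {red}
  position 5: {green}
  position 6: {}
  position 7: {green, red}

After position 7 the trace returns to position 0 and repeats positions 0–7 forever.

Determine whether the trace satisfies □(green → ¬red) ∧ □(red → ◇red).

green → ¬red must hold at every position from 0 onward. It fails at position 7, so □(green → ¬red) is false.
Positions where green holds: 0, 5, 7.
Check ¬red at each: 0→ok, 5→ok, 7→fails.
red → ◇red holds at every position 0..7, and those are all positions ever visited, so □(red → ◇red) holds.
Positions where red holds: 1, 2, 3, 4, 7.
Check ◇red at each: 1→ok, 2→ok, 3→ok, 4→ok, 7→ok.
At position 0: □(green → ¬red) is false; □(red → ◇red) is true; so □(green → ¬red) ∧ □(red → ◇red) is false.

No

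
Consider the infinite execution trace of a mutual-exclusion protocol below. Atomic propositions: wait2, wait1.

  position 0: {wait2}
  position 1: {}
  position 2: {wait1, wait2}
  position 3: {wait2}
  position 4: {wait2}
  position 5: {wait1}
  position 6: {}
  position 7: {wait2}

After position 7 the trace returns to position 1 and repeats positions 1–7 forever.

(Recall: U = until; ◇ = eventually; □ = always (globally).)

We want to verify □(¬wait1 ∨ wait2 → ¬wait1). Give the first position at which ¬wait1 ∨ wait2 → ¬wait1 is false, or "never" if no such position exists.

2

Check ¬wait1 ∨ wait2 → ¬wait1 at each position in order: 0 ✓, 1 ✓.
At position 2 the labels are {wait1, wait2}, so ¬wait1 ∨ wait2 → ¬wait1 is false there. This is the first violation.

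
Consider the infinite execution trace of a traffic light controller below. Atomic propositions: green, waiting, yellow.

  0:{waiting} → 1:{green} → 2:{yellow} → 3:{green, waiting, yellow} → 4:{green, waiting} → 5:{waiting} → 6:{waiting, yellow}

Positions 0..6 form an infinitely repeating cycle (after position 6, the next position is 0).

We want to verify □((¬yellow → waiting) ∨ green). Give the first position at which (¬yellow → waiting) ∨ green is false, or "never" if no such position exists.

never

(¬yellow → waiting) ∨ green holds at every position 0..6, and those are all the positions the trace ever visits, so the invariant □((¬yellow → waiting) ∨ green) is never violated.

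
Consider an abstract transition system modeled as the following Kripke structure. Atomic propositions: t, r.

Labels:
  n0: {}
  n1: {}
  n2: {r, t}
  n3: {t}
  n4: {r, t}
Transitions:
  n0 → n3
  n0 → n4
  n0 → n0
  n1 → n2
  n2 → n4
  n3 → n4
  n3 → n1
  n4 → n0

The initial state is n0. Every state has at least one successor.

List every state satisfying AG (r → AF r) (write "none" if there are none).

States satisfying r → AF r: {n0, n1, n2, n3, n4}.
States satisfying AG (r → AF r): {n0, n1, n2, n3, n4}.

{n0, n1, n2, n3, n4}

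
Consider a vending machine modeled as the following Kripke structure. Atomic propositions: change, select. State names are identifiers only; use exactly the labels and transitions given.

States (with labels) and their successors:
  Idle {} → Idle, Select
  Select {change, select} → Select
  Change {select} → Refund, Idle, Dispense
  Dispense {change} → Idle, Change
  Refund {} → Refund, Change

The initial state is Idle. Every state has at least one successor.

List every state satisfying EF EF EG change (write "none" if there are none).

States satisfying EF EG change: {Idle, Select, Change, Dispense, Refund}.
States satisfying EF EF EG change: {Idle, Select, Change, Dispense, Refund}.

{Idle, Select, Change, Dispense, Refund}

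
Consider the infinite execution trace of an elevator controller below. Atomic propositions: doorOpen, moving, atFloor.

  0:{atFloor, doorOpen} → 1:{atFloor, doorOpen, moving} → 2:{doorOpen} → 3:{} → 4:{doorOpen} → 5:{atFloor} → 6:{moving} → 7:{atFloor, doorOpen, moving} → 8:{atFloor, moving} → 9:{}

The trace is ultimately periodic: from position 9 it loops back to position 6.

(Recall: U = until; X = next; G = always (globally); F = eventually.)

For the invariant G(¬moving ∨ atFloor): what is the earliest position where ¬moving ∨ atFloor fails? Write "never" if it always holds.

6

Check ¬moving ∨ atFloor at each position in order: 0 ✓, 1 ✓, 2 ✓, 3 ✓, 4 ✓, 5 ✓.
At position 6 the labels are {moving}, so ¬moving ∨ atFloor is false there. This is the first violation.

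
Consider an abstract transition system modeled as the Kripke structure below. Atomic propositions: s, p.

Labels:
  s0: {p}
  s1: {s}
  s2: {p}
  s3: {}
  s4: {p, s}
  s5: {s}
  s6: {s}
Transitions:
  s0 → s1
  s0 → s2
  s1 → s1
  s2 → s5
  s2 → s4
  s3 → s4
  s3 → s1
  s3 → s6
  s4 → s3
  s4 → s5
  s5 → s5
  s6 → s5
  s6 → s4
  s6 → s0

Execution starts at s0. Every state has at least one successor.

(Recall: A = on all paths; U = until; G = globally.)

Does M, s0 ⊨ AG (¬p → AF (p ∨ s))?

States satisfying ¬p → AF (p ∨ s): {s0, s1, s2, s3, s4, s5, s6}.
States satisfying AG (¬p → AF (p ∨ s)): {s0, s1, s2, s3, s4, s5, s6}.
Every state reachable from s0 satisfies ¬p → AF (p ∨ s).
s0 ∈ Sat(AG (¬p → AF (p ∨ s))).

Satisfied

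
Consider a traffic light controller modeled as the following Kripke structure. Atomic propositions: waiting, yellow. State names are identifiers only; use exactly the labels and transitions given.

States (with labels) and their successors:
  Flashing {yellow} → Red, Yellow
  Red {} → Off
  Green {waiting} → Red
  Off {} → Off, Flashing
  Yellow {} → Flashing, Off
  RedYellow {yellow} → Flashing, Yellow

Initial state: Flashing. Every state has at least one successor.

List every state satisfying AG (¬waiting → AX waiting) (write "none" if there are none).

States satisfying ¬waiting → AX waiting: {Green}.
States satisfying AG (¬waiting → AX waiting): ∅.

none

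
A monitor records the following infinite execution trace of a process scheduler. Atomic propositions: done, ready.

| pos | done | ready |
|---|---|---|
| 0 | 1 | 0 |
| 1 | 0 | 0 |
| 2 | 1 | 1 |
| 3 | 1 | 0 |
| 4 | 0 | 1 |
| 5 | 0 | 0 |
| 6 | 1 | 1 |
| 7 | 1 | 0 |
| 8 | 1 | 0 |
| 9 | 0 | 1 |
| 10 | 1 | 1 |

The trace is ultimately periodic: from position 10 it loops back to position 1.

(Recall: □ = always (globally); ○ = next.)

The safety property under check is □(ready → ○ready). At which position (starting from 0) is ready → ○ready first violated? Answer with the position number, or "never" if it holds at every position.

Check ready → ○ready at each position in order: 0 ✓, 1 ✓.
At position 2 the labels are {done, ready} and the next position 3 has {done}, so ready → ○ready is false there. This is the first violation.

2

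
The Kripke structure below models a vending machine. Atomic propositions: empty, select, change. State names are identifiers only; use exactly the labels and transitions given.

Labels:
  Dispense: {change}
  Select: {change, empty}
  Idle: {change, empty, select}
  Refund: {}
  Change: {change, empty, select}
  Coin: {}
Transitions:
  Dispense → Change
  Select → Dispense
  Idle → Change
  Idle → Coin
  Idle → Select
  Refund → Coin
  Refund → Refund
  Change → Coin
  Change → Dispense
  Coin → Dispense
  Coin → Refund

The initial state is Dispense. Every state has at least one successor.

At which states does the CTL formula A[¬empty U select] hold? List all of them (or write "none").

States satisfying ¬empty: {Dispense, Refund, Coin}.
States satisfying select: {Idle, Change}.
States satisfying A[¬empty U select]: {Dispense, Idle, Change}.

{Dispense, Idle, Change}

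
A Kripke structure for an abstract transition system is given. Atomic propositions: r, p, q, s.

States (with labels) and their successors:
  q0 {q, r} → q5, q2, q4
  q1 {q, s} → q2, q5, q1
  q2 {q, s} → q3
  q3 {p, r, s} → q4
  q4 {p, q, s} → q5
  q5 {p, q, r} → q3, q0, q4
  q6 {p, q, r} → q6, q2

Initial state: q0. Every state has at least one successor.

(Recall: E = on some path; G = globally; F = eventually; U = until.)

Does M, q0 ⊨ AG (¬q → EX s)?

Satisfied

States satisfying ¬q → EX s: {q0, q1, q2, q3, q4, q5, q6}.
States satisfying AG (¬q → EX s): {q0, q1, q2, q3, q4, q5, q6}.
Every state reachable from q0 satisfies ¬q → EX s.
q0 ∈ Sat(AG (¬q → EX s)).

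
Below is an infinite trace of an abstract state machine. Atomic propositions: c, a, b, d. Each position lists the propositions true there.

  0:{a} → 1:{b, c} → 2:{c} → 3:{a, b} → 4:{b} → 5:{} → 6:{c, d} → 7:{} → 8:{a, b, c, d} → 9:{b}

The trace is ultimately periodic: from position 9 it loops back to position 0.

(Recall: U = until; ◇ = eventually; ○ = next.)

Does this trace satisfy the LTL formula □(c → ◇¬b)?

Satisfied

c → ◇¬b holds at every position 0..9, and those are all positions ever visited, so □(c → ◇¬b) holds.
Positions where c holds: 1, 2, 6, 8.
Check ◇¬b at each: 1→ok, 2→ok, 6→ok, 8→ok.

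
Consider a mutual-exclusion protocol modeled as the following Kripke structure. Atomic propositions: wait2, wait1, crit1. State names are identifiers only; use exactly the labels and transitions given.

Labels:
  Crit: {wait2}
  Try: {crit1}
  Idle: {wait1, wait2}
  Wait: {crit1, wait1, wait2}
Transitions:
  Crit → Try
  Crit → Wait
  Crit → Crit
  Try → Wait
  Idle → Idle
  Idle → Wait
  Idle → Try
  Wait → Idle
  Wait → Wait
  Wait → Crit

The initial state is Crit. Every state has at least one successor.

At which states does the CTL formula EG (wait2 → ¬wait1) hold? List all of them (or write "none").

States satisfying wait2 → ¬wait1: {Crit, Try}.
States satisfying EG (wait2 → ¬wait1): {Crit}.

{Crit}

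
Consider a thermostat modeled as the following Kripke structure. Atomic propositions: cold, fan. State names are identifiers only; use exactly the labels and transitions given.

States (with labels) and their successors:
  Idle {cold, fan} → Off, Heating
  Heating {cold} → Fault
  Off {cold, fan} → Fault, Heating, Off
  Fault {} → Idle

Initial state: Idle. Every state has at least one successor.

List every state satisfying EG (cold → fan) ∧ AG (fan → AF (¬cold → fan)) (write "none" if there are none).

{Idle, Off, Fault}

States satisfying cold → fan: {Idle, Off, Fault}.
States satisfying EG (cold → fan): {Idle, Off, Fault}.
States satisfying fan → AF (¬cold → fan): {Idle, Heating, Off, Fault}.
States satisfying AG (fan → AF (¬cold → fan)): {Idle, Heating, Off, Fault}.
States satisfying EG (cold → fan) ∧ AG (fan → AF (¬cold → fan)): {Idle, Off, Fault}.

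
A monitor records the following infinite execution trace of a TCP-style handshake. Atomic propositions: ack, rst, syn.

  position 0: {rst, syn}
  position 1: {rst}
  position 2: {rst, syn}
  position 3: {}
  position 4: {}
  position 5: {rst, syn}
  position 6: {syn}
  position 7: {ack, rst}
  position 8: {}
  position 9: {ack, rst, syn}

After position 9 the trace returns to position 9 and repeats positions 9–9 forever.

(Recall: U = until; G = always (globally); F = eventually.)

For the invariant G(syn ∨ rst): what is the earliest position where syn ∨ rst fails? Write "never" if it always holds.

Check syn ∨ rst at each position in order: 0 ✓, 1 ✓, 2 ✓.
At position 3 the labels are {}, so syn ∨ rst is false there. This is the first violation.

3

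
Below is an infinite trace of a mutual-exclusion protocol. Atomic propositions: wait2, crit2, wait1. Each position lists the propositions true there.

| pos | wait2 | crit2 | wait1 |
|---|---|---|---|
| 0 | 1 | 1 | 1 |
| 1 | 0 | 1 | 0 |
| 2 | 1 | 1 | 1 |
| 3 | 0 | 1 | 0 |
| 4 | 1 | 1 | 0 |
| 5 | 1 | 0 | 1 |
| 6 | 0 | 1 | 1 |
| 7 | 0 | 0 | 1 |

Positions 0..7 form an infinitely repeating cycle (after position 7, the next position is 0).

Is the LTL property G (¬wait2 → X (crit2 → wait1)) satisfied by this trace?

¬wait2 → X (crit2 → wait1) must hold at every position from 0 onward. It fails at position 3, so G (¬wait2 → X (crit2 → wait1)) is false.
Positions where ¬wait2 holds: 1, 3, 6, 7.
Check X (crit2 → wait1) at each: 1→ok, 3→fails, 6→ok, 7→ok.

No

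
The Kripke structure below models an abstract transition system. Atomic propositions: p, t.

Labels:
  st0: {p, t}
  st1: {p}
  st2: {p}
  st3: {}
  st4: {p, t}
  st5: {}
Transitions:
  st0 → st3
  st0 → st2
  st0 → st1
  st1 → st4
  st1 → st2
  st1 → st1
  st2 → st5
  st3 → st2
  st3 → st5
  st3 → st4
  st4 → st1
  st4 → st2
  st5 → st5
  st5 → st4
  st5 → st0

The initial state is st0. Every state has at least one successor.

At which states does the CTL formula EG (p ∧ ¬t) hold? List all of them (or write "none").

States satisfying p ∧ ¬t: {st1, st2}.
States satisfying EG (p ∧ ¬t): {st1}.

{st1}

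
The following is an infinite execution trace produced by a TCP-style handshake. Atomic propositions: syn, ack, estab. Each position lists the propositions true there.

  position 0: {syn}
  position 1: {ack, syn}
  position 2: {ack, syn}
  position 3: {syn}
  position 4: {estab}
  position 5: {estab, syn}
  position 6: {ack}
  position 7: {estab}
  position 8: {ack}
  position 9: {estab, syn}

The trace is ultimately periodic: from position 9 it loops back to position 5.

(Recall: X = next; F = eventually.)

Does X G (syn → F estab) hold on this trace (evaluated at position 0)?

Satisfied

The position after 0 is 1; G (syn → F estab) is true there.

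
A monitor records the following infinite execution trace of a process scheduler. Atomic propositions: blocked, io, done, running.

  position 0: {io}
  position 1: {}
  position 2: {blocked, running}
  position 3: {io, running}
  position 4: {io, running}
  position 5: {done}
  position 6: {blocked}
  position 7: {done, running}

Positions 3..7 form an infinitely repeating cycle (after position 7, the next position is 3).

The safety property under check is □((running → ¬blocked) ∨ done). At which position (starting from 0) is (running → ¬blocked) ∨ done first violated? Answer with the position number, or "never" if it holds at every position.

2

Check (running → ¬blocked) ∨ done at each position in order: 0 ✓, 1 ✓.
At position 2 the labels are {blocked, running}, so (running → ¬blocked) ∨ done is false there. This is the first violation.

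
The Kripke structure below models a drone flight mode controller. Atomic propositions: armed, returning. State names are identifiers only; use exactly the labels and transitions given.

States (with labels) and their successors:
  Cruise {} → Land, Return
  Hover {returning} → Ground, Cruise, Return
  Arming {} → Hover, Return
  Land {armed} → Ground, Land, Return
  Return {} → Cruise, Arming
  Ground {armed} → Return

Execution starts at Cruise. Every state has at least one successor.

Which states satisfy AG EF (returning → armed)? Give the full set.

States satisfying EF (returning → armed): {Cruise, Hover, Arming, Land, Return, Ground}.
States satisfying AG EF (returning → armed): {Cruise, Hover, Arming, Land, Return, Ground}.

{Cruise, Hover, Arming, Land, Return, Ground}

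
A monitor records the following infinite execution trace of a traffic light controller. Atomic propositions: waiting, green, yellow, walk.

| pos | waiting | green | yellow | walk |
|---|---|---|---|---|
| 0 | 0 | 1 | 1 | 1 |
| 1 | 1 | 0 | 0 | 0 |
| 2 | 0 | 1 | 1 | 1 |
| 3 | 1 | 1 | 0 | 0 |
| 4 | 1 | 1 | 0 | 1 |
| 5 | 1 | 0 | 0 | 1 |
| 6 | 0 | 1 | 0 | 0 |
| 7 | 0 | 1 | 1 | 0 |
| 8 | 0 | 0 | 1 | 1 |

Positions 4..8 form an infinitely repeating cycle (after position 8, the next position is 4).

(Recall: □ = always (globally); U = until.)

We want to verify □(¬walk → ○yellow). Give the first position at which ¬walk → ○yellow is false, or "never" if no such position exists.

Check ¬walk → ○yellow at each position in order: 0 ✓, 1 ✓, 2 ✓.
At position 3 the labels are {green, waiting} and the next position 4 has {green, waiting, walk}, so ¬walk → ○yellow is false there. This is the first violation.

3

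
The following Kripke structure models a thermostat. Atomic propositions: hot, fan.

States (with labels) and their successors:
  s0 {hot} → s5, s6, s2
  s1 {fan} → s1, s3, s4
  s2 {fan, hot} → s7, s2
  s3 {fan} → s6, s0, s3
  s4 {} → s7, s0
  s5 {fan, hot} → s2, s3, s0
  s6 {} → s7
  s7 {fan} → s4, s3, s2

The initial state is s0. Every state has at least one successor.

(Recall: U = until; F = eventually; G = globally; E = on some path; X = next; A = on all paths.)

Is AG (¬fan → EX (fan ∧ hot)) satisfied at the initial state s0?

No

States satisfying ¬fan → EX (fan ∧ hot): {s0, s1, s2, s3, s5, s7}.
States satisfying AG (¬fan → EX (fan ∧ hot)): ∅.
s4 is reachable from s0 and violates ¬fan → EX (fan ∧ hot), so AG fails at s0.
s0 ∉ Sat(AG (¬fan → EX (fan ∧ hot))).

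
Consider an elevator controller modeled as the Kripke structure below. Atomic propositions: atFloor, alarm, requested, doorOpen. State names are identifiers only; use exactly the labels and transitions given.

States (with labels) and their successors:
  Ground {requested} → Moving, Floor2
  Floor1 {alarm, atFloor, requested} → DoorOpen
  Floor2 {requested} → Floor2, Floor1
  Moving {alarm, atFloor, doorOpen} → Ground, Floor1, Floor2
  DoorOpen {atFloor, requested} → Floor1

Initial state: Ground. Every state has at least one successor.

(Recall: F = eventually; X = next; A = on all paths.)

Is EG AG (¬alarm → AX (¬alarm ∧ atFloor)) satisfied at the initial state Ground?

States satisfying AG (¬alarm → AX (¬alarm ∧ atFloor)): ∅.
States satisfying EG AG (¬alarm → AX (¬alarm ∧ atFloor)): ∅.
No suitable path/successor from Ground witnesses the formula.
Ground ∉ Sat(EG AG (¬alarm → AX (¬alarm ∧ atFloor))).

No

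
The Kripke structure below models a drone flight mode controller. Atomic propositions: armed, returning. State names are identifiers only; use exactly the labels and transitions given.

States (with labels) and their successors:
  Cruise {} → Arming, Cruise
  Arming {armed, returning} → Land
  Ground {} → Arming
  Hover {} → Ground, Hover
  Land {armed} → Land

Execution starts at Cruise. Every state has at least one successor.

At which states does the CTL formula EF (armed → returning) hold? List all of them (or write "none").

{Cruise, Arming, Ground, Hover}

States satisfying armed → returning: {Cruise, Arming, Ground, Hover}.
States satisfying EF (armed → returning): {Cruise, Arming, Ground, Hover}.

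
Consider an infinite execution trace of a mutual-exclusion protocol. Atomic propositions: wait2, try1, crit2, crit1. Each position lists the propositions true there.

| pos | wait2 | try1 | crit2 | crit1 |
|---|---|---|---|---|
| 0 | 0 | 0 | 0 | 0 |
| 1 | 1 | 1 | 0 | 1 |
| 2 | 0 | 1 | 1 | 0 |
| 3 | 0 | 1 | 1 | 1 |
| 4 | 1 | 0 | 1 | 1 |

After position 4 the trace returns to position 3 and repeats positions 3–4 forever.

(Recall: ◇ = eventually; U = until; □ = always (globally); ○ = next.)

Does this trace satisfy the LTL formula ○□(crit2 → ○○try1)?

No

The position after 0 is 1; □(crit2 → ○○try1) is false there.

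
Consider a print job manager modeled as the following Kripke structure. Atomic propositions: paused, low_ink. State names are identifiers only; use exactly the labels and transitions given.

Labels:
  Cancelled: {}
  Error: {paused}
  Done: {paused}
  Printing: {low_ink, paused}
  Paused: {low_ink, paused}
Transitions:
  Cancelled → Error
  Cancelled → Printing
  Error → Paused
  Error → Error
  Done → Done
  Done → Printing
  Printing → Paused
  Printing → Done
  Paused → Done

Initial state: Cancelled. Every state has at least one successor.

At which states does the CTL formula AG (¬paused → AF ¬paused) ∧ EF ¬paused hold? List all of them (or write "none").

{Cancelled}

States satisfying ¬paused → AF ¬paused: {Cancelled, Error, Done, Printing, Paused}.
States satisfying AG (¬paused → AF ¬paused): {Cancelled, Error, Done, Printing, Paused}.
States satisfying ¬paused: {Cancelled}.
States satisfying EF ¬paused: {Cancelled}.
States satisfying AG (¬paused → AF ¬paused) ∧ EF ¬paused: {Cancelled}.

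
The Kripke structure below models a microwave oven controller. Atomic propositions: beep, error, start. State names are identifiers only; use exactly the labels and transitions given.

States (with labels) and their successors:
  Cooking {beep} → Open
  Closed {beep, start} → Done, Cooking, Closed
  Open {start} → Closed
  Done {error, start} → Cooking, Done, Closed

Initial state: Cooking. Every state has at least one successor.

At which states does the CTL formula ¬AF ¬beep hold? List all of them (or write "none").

{Closed}

States satisfying ¬beep: {Open, Done}.
States satisfying AF ¬beep: {Cooking, Open, Done}.
States satisfying ¬AF ¬beep: {Closed}.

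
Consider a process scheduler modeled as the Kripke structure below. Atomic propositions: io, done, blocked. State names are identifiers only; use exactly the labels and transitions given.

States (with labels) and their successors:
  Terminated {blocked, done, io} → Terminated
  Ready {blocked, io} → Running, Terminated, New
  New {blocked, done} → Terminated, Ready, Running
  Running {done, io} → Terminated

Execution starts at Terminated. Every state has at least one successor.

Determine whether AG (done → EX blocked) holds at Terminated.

States satisfying done → EX blocked: {Terminated, Ready, New, Running}.
States satisfying AG (done → EX blocked): {Terminated, Ready, New, Running}.
Every state reachable from Terminated satisfies done → EX blocked.
Terminated ∈ Sat(AG (done → EX blocked)).

Satisfied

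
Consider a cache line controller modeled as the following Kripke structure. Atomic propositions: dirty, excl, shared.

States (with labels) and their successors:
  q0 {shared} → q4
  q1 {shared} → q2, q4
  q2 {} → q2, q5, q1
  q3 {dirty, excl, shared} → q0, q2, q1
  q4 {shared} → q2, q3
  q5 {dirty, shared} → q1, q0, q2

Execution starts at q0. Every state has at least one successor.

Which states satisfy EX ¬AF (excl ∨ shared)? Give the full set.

States satisfying ¬AF (excl ∨ shared): {q2}.
States satisfying EX ¬AF (excl ∨ shared): {q1, q2, q3, q4, q5}.

{q1, q2, q3, q4, q5}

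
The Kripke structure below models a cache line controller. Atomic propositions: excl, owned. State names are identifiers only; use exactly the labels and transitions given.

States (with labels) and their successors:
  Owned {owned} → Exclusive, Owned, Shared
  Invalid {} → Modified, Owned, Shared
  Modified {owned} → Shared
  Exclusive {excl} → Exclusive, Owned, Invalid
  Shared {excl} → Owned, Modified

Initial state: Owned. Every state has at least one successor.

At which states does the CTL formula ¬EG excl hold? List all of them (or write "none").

{Owned, Invalid, Modified, Shared}

States satisfying excl: {Exclusive, Shared}.
States satisfying EG excl: {Exclusive}.
States satisfying ¬EG excl: {Owned, Invalid, Modified, Shared}.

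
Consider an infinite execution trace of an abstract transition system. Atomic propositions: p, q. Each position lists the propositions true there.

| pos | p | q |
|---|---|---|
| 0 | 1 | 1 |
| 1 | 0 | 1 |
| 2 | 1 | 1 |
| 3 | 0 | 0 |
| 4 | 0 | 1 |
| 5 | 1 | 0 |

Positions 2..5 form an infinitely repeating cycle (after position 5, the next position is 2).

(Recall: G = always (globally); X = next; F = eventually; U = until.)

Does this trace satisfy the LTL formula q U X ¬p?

Yes

Walking from position 0: X ¬p first holds at position 0, and q holds at every earlier position along the way, so q U X ¬p holds.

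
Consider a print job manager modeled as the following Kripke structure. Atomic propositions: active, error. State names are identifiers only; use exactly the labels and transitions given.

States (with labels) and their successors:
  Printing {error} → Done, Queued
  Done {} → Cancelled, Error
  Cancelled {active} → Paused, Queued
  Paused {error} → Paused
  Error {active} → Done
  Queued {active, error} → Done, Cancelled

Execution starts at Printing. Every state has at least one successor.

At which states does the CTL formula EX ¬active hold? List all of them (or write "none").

{Printing, Cancelled, Paused, Error, Queued}

States satisfying ¬active: {Printing, Done, Paused}.
States satisfying EX ¬active: {Printing, Cancelled, Paused, Error, Queued}.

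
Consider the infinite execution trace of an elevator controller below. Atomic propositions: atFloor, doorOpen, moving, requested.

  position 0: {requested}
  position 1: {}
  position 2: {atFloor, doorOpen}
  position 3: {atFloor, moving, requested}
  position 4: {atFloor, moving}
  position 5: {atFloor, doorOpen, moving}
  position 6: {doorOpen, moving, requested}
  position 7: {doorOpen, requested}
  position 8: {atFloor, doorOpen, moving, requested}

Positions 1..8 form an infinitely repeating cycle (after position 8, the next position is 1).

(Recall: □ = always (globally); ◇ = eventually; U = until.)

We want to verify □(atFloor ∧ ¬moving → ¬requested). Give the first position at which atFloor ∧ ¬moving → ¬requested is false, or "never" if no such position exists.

never

atFloor ∧ ¬moving → ¬requested holds at every position 0..8, and those are all the positions the trace ever visits, so the invariant □(atFloor ∧ ¬moving → ¬requested) is never violated.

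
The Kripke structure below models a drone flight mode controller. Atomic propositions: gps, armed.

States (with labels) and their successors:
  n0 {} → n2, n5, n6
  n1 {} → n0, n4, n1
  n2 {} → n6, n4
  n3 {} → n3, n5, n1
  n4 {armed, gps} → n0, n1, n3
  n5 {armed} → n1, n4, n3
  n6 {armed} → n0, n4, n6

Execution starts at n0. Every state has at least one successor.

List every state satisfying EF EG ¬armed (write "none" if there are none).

{n0, n1, n2, n3, n4, n5, n6}

States satisfying EG ¬armed: {n1, n3}.
States satisfying EF EG ¬armed: {n0, n1, n2, n3, n4, n5, n6}.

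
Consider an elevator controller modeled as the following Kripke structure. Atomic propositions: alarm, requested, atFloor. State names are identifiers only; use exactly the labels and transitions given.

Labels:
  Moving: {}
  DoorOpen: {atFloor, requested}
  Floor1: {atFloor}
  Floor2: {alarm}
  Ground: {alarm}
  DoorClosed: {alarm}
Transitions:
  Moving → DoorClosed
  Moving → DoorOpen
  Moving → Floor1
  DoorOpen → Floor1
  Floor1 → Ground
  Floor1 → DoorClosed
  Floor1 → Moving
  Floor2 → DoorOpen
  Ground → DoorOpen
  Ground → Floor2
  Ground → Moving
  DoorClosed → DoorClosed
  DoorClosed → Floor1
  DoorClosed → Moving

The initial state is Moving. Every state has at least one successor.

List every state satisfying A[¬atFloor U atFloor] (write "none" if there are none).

States satisfying ¬atFloor: {Moving, Floor2, Ground, DoorClosed}.
States satisfying atFloor: {DoorOpen, Floor1}.
States satisfying A[¬atFloor U atFloor]: {DoorOpen, Floor1, Floor2}.

{DoorOpen, Floor1, Floor2}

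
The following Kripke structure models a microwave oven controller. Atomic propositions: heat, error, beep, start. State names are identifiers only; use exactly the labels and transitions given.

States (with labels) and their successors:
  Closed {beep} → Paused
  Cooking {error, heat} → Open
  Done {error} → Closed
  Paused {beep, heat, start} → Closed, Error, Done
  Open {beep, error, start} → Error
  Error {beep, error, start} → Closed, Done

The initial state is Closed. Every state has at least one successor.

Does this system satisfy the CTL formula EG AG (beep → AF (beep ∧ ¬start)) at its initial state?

Yes

States satisfying AG (beep → AF (beep ∧ ¬start)): {Closed, Cooking, Done, Paused, Open, Error}.
States satisfying EG AG (beep → AF (beep ∧ ¬start)): {Closed, Cooking, Done, Paused, Open, Error}.
Closed ∈ Sat(EG AG (beep → AF (beep ∧ ¬start))).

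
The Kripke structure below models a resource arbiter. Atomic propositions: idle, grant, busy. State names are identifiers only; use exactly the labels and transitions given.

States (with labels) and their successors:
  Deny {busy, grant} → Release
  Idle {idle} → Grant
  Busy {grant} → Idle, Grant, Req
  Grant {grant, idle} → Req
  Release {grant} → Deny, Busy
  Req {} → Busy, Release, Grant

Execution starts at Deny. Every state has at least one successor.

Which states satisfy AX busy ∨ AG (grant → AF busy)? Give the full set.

States satisfying busy: {Deny}.
States satisfying AX busy: ∅.
States satisfying grant → AF busy: {Deny, Idle, Req}.
States satisfying AG (grant → AF busy): ∅.
States satisfying AX busy ∨ AG (grant → AF busy): ∅.

none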